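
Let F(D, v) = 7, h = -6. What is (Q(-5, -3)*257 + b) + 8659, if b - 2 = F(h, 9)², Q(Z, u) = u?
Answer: 7939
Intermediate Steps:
b = 51 (b = 2 + 7² = 2 + 49 = 51)
(Q(-5, -3)*257 + b) + 8659 = (-3*257 + 51) + 8659 = (-771 + 51) + 8659 = -720 + 8659 = 7939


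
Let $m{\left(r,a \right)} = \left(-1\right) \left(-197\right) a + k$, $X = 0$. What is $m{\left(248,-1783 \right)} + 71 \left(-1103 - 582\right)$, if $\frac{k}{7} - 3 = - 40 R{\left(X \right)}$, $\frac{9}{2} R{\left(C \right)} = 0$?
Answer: $-470865$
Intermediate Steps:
$R{\left(C \right)} = 0$ ($R{\left(C \right)} = \frac{2}{9} \cdot 0 = 0$)
$k = 21$ ($k = 21 + 7 \left(\left(-40\right) 0\right) = 21 + 7 \cdot 0 = 21 + 0 = 21$)
$m{\left(r,a \right)} = 21 + 197 a$ ($m{\left(r,a \right)} = \left(-1\right) \left(-197\right) a + 21 = 197 a + 21 = 21 + 197 a$)
$m{\left(248,-1783 \right)} + 71 \left(-1103 - 582\right) = \left(21 + 197 \left(-1783\right)\right) + 71 \left(-1103 - 582\right) = \left(21 - 351251\right) + 71 \left(-1685\right) = -351230 - 119635 = -470865$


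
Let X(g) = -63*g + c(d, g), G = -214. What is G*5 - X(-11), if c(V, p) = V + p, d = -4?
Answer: -1748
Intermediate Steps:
X(g) = -4 - 62*g (X(g) = -63*g + (-4 + g) = -4 - 62*g)
G*5 - X(-11) = -214*5 - (-4 - 62*(-11)) = -1070 - (-4 + 682) = -1070 - 1*678 = -1070 - 678 = -1748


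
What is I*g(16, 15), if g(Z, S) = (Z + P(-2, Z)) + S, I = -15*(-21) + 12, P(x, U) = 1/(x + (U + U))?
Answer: 101479/10 ≈ 10148.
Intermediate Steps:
P(x, U) = 1/(x + 2*U)
I = 327 (I = 315 + 12 = 327)
g(Z, S) = S + Z + 1/(-2 + 2*Z) (g(Z, S) = (Z + 1/(-2 + 2*Z)) + S = S + Z + 1/(-2 + 2*Z))
I*g(16, 15) = 327*((1/2 + (-1 + 16)*(15 + 16))/(-1 + 16)) = 327*((1/2 + 15*31)/15) = 327*((1/2 + 465)/15) = 327*((1/15)*(931/2)) = 327*(931/30) = 101479/10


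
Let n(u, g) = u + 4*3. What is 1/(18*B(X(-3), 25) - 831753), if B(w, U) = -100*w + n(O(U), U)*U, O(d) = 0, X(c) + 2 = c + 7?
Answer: -1/829953 ≈ -1.2049e-6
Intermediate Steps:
X(c) = 5 + c (X(c) = -2 + (c + 7) = -2 + (7 + c) = 5 + c)
n(u, g) = 12 + u (n(u, g) = u + 12 = 12 + u)
B(w, U) = -100*w + 12*U (B(w, U) = -100*w + (12 + 0)*U = -100*w + 12*U)
1/(18*B(X(-3), 25) - 831753) = 1/(18*(-100*(5 - 3) + 12*25) - 831753) = 1/(18*(-100*2 + 300) - 831753) = 1/(18*(-200 + 300) - 831753) = 1/(18*100 - 831753) = 1/(1800 - 831753) = 1/(-829953) = -1/829953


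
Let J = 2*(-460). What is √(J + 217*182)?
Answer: 3*√4286 ≈ 196.40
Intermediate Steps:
J = -920
√(J + 217*182) = √(-920 + 217*182) = √(-920 + 39494) = √38574 = 3*√4286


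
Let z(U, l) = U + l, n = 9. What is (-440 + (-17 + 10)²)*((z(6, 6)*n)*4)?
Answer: -168912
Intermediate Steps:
(-440 + (-17 + 10)²)*((z(6, 6)*n)*4) = (-440 + (-17 + 10)²)*(((6 + 6)*9)*4) = (-440 + (-7)²)*((12*9)*4) = (-440 + 49)*(108*4) = -391*432 = -168912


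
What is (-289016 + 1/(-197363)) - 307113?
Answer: -117653807828/197363 ≈ -5.9613e+5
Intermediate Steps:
(-289016 + 1/(-197363)) - 307113 = (-289016 - 1/197363) - 307113 = -57041064809/197363 - 307113 = -117653807828/197363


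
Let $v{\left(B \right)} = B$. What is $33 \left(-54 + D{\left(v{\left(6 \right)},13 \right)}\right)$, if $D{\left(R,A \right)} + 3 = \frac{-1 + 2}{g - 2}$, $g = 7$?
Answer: $- \frac{9372}{5} \approx -1874.4$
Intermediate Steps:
$D{\left(R,A \right)} = - \frac{14}{5}$ ($D{\left(R,A \right)} = -3 + \frac{-1 + 2}{7 - 2} = -3 + 1 \cdot \frac{1}{5} = -3 + \frac{1}{5} = - \frac{14}{5}$)
$33 \left(-54 + D{\left(v{\left(6 \right)},13 \right)}\right) = 33 \left(-54 - \frac{14}{5}\right) = 33 \left(- \frac{284}{5}\right) = - \frac{9372}{5}$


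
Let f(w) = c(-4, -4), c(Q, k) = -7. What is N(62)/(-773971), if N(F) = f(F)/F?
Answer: 7/47986202 ≈ 1.4588e-7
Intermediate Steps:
f(w) = -7
N(F) = -7/F
N(62)/(-773971) = -7/62/(-773971) = -7*1/62*(-1/773971) = -7/62*(-1/773971) = 7/47986202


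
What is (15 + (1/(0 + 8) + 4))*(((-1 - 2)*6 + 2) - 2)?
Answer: -1377/4 ≈ -344.25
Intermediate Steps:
(15 + (1/(0 + 8) + 4))*(((-1 - 2)*6 + 2) - 2) = (15 + (1/8 + 4))*((-3*6 + 2) - 2) = (15 + (⅛ + 4))*((-18 + 2) - 2) = (15 + 33/8)*(-16 - 2) = (153/8)*(-18) = -1377/4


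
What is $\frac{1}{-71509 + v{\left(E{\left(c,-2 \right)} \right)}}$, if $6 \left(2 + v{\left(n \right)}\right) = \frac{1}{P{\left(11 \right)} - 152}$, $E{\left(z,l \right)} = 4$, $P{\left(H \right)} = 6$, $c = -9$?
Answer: $- \frac{876}{62643637} \approx -1.3984 \cdot 10^{-5}$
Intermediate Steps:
$v{\left(n \right)} = - \frac{1753}{876}$ ($v{\left(n \right)} = -2 + \frac{1}{6 \left(6 - 152\right)} = -2 + \frac{1}{6 \left(-146\right)} = -2 + \frac{1}{6} \left(- \frac{1}{146}\right) = -2 - \frac{1}{876} = - \frac{1753}{876}$)
$\frac{1}{-71509 + v{\left(E{\left(c,-2 \right)} \right)}} = \frac{1}{-71509 - \frac{1753}{876}} = \frac{1}{- \frac{62643637}{876}} = - \frac{876}{62643637}$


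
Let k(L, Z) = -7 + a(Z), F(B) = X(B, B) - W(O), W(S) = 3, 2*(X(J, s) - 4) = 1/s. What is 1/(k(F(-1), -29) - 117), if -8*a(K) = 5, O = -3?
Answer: -8/997 ≈ -0.0080241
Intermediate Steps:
X(J, s) = 4 + 1/(2*s)
a(K) = -5/8 (a(K) = -⅛*5 = -5/8)
F(B) = 1 + 1/(2*B) (F(B) = (4 + 1/(2*B)) - 1*3 = (4 + 1/(2*B)) - 3 = 1 + 1/(2*B))
k(L, Z) = -61/8 (k(L, Z) = -7 - 5/8 = -61/8)
1/(k(F(-1), -29) - 117) = 1/(-61/8 - 117) = 1/(-997/8) = -8/997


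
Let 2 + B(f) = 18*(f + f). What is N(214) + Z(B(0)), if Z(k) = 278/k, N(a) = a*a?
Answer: 45657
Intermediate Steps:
N(a) = a²
B(f) = -2 + 36*f (B(f) = -2 + 18*(f + f) = -2 + 18*(2*f) = -2 + 36*f)
N(214) + Z(B(0)) = 214² + 278/(-2 + 36*0) = 45796 + 278/(-2 + 0) = 45796 + 278/(-2) = 45796 + 278*(-½) = 45796 - 139 = 45657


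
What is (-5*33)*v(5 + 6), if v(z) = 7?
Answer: -1155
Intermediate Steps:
(-5*33)*v(5 + 6) = -5*33*7 = -165*7 = -1155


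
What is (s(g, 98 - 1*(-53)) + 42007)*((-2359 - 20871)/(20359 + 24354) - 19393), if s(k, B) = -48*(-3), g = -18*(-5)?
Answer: -599195425349/733 ≈ -8.1746e+8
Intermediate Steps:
g = 90
s(k, B) = 144
(s(g, 98 - 1*(-53)) + 42007)*((-2359 - 20871)/(20359 + 24354) - 19393) = (144 + 42007)*((-2359 - 20871)/(20359 + 24354) - 19393) = 42151*(-23230/44713 - 19393) = 42151*(-867142439/44713) = -599195425349/733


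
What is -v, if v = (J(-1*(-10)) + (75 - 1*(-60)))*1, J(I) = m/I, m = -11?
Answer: -1339/10 ≈ -133.90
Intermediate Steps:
J(I) = -11/I
v = 1339/10 (v = (-11/((-1*(-10))) + (75 - 1*(-60)))*1 = (-11/10 + (75 + 60))*1 = (-11*⅒ + 135)*1 = (-11/10 + 135)*1 = (1339/10)*1 = 1339/10 ≈ 133.90)
-v = -1*1339/10 = -1339/10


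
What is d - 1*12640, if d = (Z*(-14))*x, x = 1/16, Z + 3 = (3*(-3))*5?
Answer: -12598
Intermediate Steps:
Z = -48 (Z = -3 + (3*(-3))*5 = -3 - 9*5 = -3 - 45 = -48)
x = 1/16 ≈ 0.062500
d = 42 (d = -48*(-14)*(1/16) = 672*(1/16) = 42)
d - 1*12640 = 42 - 1*12640 = 42 - 12640 = -12598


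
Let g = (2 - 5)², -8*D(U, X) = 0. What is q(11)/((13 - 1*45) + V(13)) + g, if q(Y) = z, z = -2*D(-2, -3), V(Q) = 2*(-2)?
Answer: 9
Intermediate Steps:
V(Q) = -4
D(U, X) = 0 (D(U, X) = -⅛*0 = 0)
z = 0 (z = -2*0 = 0)
q(Y) = 0
g = 9 (g = (-3)² = 9)
q(11)/((13 - 1*45) + V(13)) + g = 0/((13 - 1*45) - 4) + 9 = 0/((13 - 45) - 4) + 9 = 0/(-32 - 4) + 9 = 0/(-36) + 9 = 0*(-1/36) + 9 = 0 + 9 = 9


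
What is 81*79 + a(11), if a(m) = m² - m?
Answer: 6509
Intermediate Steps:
81*79 + a(11) = 81*79 + 11*(-1 + 11) = 6399 + 11*10 = 6399 + 110 = 6509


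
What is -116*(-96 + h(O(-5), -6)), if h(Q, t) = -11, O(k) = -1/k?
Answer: 12412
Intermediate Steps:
-116*(-96 + h(O(-5), -6)) = -116*(-96 - 11) = -116*(-107) = 12412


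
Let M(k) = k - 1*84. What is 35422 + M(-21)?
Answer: 35317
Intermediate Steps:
M(k) = -84 + k (M(k) = k - 84 = -84 + k)
35422 + M(-21) = 35422 + (-84 - 21) = 35422 - 105 = 35317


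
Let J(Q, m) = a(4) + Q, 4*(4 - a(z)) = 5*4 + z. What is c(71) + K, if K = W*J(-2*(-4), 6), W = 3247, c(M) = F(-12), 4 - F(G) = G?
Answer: 19498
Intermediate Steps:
F(G) = 4 - G
c(M) = 16 (c(M) = 4 - 1*(-12) = 4 + 12 = 16)
a(z) = -1 - z/4 (a(z) = 4 - (5*4 + z)/4 = 4 - (20 + z)/4 = 4 + (-5 - z/4) = -1 - z/4)
J(Q, m) = -2 + Q (J(Q, m) = (-1 - 1/4*4) + Q = (-1 - 1) + Q = -2 + Q)
K = 19482 (K = 3247*(-2 - 2*(-4)) = 3247*(-2 + 8) = 3247*6 = 19482)
c(71) + K = 16 + 19482 = 19498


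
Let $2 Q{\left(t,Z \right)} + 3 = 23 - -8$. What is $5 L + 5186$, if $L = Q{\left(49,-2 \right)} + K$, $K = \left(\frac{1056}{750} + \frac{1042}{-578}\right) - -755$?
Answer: $\frac{65234714}{7225} \approx 9029.0$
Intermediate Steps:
$Q{\left(t,Z \right)} = 14$ ($Q{\left(t,Z \right)} = - \frac{3}{2} + \frac{23 - -8}{2} = - \frac{3}{2} + \frac{23 + 8}{2} = - \frac{3}{2} + \frac{1}{2} \cdot 31 = - \frac{3}{2} + \frac{31}{2} = 14$)
$K = \frac{27260114}{36125}$ ($K = \left(1056 \cdot \frac{1}{750} + 1042 \left(- \frac{1}{578}\right)\right) + 755 = \left(\frac{176}{125} - \frac{521}{289}\right) + 755 = - \frac{14261}{36125} + 755 = \frac{27260114}{36125} \approx 754.61$)
$L = \frac{27765864}{36125}$ ($L = 14 + \frac{27260114}{36125} = \frac{27765864}{36125} \approx 768.61$)
$5 L + 5186 = 5 \cdot \frac{27765864}{36125} + 5186 = \frac{27765864}{7225} + 5186 = \frac{65234714}{7225}$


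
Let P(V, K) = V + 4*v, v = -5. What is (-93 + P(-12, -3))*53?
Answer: -6625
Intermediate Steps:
P(V, K) = -20 + V (P(V, K) = V + 4*(-5) = V - 20 = -20 + V)
(-93 + P(-12, -3))*53 = (-93 + (-20 - 12))*53 = (-93 - 32)*53 = -125*53 = -6625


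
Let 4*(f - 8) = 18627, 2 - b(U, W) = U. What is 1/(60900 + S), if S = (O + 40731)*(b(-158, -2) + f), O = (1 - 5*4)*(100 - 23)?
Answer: 1/189519183 ≈ 5.2765e-9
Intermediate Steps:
b(U, W) = 2 - U
O = -1463 (O = (1 - 20)*77 = -19*77 = -1463)
f = 18659/4 (f = 8 + (¼)*18627 = 8 + 18627/4 = 18659/4 ≈ 4664.8)
S = 189458283 (S = (-1463 + 40731)*((2 - 1*(-158)) + 18659/4) = 39268*((2 + 158) + 18659/4) = 39268*(160 + 18659/4) = 39268*(19299/4) = 189458283)
1/(60900 + S) = 1/(60900 + 189458283) = 1/189519183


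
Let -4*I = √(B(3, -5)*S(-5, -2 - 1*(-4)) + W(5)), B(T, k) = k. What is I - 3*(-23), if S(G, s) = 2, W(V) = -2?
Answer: 69 - I*√3/2 ≈ 69.0 - 0.86602*I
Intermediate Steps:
I = -I*√3/2 (I = -√(-5*2 - 2)/4 = -√(-10 - 2)/4 = -I*√3/2 ≈ -0.86602*I)
I - 3*(-23) = -I*√3/2 - 3*(-23) = -I*√3/2 + 69 = 69 - I*√3/2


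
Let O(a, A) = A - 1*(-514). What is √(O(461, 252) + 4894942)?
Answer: 2*√1223927 ≈ 2212.6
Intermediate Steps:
O(a, A) = 514 + A (O(a, A) = A + 514 = 514 + A)
√(O(461, 252) + 4894942) = √((514 + 252) + 4894942) = √(766 + 4894942) = √4895708 = 2*√1223927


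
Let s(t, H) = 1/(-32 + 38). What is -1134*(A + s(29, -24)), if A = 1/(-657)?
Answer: -13671/73 ≈ -187.27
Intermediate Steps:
A = -1/657 ≈ -0.0015221
s(t, H) = 1/6
-1134*(A + s(29, -24)) = -1134*(-1/657 + 1/6) = -1134*217/1314 = -13671/73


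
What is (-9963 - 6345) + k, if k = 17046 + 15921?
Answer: 16659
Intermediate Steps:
k = 32967
(-9963 - 6345) + k = (-9963 - 6345) + 32967 = -16308 + 32967 = 16659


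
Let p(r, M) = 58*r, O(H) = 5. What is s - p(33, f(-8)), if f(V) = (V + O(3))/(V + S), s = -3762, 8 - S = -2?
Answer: -5676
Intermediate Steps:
S = 10 (S = 8 - 1*(-2) = 8 + 2 = 10)
f(V) = (5 + V)/(10 + V) (f(V) = (V + 5)/(V + 10) = (5 + V)/(10 + V))
s - p(33, f(-8)) = -3762 - 58*33 = -3762 - 1*1914 = -3762 - 1914 = -5676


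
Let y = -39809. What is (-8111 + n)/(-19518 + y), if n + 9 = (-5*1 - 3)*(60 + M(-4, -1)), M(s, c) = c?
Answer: 8592/59327 ≈ 0.14482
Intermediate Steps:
n = -481 (n = -9 + (-5*1 - 3)*(60 - 1) = -9 + (-5 - 3)*59 = -9 - 8*59 = -9 - 472 = -481)
(-8111 + n)/(-19518 + y) = (-8111 - 481)/(-19518 - 39809) = -8592/(-59327) = -8592*(-1/59327) = 8592/59327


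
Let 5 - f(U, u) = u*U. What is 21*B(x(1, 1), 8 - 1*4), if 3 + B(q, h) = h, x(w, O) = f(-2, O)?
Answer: 21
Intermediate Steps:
f(U, u) = 5 - U*u (f(U, u) = 5 - u*U = 5 - U*u)
x(w, O) = 5 + 2*O (x(w, O) = 5 - 1*(-2)*O = 5 + 2*O)
B(q, h) = -3 + h
21*B(x(1, 1), 8 - 1*4) = 21*(-3 + (8 - 1*4)) = 21*(-3 + (8 - 4)) = 21*(-3 + 4) = 21*1 = 21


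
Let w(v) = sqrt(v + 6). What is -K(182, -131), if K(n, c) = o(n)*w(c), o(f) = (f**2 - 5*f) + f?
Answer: -161980*I*sqrt(5) ≈ -3.622e+5*I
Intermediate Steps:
o(f) = f**2 - 4*f
w(v) = sqrt(6 + v)
K(n, c) = n*sqrt(6 + c)*(-4 + n) (K(n, c) = (n*(-4 + n))*sqrt(6 + c) = n*sqrt(6 + c)*(-4 + n))
-K(182, -131) = -182*sqrt(6 - 131)*(-4 + 182) = -182*sqrt(-125)*178 = -182*5*I*sqrt(5)*178 = -161980*I*sqrt(5)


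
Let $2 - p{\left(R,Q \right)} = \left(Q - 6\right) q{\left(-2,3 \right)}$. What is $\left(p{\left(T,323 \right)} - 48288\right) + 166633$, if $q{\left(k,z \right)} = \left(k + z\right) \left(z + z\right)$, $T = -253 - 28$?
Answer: $116445$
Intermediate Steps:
$T = -281$
$q{\left(k,z \right)} = 2 z \left(k + z\right)$ ($q{\left(k,z \right)} = \left(k + z\right) 2 z = 2 z \left(k + z\right)$)
$p{\left(R,Q \right)} = 38 - 6 Q$ ($p{\left(R,Q \right)} = 2 - \left(Q - 6\right) 2 \cdot 3 \left(-2 + 3\right) = 2 - \left(-6 + Q\right) 2 \cdot 3 \cdot 1 = 2 - \left(-6 + Q\right) 6 = 2 - \left(-36 + 6 Q\right) = 38 - 6 Q$)
$\left(p{\left(T,323 \right)} - 48288\right) + 166633 = \left(\left(38 - 1938\right) - 48288\right) + 166633 = \left(-1900 - 48288\right) + 166633 = -50188 + 166633 = 116445$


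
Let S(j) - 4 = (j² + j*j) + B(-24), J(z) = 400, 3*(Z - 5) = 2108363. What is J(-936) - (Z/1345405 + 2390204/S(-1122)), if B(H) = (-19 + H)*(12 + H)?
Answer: 1012695959928319/2541087949980 ≈ 398.53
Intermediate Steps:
Z = 2108378/3 (Z = 5 + (⅓)*2108363 = 5 + 2108363/3 = 2108378/3 ≈ 7.0279e+5)
S(j) = 520 + 2*j² (S(j) = 4 + ((j² + j*j) + (-228 + (-24)² - 7*(-24))) = 4 + ((j² + j²) + (-228 + 576 + 168)) = 4 + (2*j² + 516) = 4 + (516 + 2*j²) = 520 + 2*j²)
J(-936) - (Z/1345405 + 2390204/S(-1122)) = 400 - ((2108378/3)/1345405 + 2390204/(520 + 2*(-1122)²)) = 400 - ((2108378/3)*(1/1345405) + 2390204/(520 + 2*1258884)) = 400 - (2108378/4036215 + 2390204/(520 + 2517768)) = 400 - (2108378/4036215 + 2390204/2518288) = 400 - (2108378/4036215 + 2390204*(1/2518288)) = 400 - (2108378/4036215 + 597551/629572) = 400 - 1*3739220063681/2541087949980 = 400 - 3739220063681/2541087949980 = 1012695959928319/2541087949980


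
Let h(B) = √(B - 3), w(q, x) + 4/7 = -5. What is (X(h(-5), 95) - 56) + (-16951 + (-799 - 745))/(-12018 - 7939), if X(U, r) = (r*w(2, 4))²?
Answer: 39128054596/139699 ≈ 2.8009e+5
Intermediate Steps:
w(q, x) = -39/7 (w(q, x) = -4/7 - 5 = -39/7)
h(B) = √(-3 + B)
X(U, r) = 1521*r²/49 (X(U, r) = (r*(-39/7))² = (-39*r/7)² = 1521*r²/49)
(X(h(-5), 95) - 56) + (-16951 + (-799 - 745))/(-12018 - 7939) = ((1521/49)*95² - 56) + (-16951 + (-799 - 745))/(-12018 - 7939) = ((1521/49)*9025 - 56) + (-16951 - 1544)/(-19957) = (13727025/49 - 56) - 18495*(-1/19957) = 13724281/49 + 18495/19957 = 39128054596/139699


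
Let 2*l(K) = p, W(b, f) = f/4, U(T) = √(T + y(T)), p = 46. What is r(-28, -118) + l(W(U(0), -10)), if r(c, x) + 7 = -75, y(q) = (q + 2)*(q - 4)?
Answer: -59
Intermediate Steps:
y(q) = (-4 + q)*(2 + q) (y(q) = (2 + q)*(-4 + q) = (-4 + q)*(2 + q))
r(c, x) = -82 (r(c, x) = -7 - 75 = -82)
U(T) = √(-8 + T² - T) (U(T) = √(T + (-8 + T² - 2*T)) = √(-8 + T² - T))
W(b, f) = f/4 (W(b, f) = f*(¼) = f/4)
l(K) = 23 (l(K) = (½)*46 = 23)
r(-28, -118) + l(W(U(0), -10)) = -82 + 23 = -59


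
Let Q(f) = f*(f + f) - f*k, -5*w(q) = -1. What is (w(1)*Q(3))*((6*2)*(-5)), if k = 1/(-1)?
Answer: -252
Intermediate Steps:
w(q) = 1/5 (w(q) = -1/5*(-1) = 1/5)
k = -1
Q(f) = f + 2*f**2 (Q(f) = f*(f + f) - f*(-1) = f*(2*f) - (-1)*f = 2*f**2 + f = f + 2*f**2)
(w(1)*Q(3))*((6*2)*(-5)) = ((3*(1 + 2*3))/5)*((6*2)*(-5)) = ((3*(1 + 6))/5)*(12*(-5)) = ((3*7)/5)*(-60) = ((1/5)*21)*(-60) = (21/5)*(-60) = -252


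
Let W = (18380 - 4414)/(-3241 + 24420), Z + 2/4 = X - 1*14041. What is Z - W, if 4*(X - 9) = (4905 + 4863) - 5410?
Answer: -274133763/21179 ≈ -12944.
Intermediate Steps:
X = 2197/2 (X = 9 + ((4905 + 4863) - 5410)/4 = 9 + (9768 - 5410)/4 = 9 + (1/4)*4358 = 9 + 2179/2 = 2197/2 ≈ 1098.5)
Z = -12943 (Z = -1/2 + (2197/2 - 1*14041) = -1/2 + (2197/2 - 14041) = -1/2 - 25885/2 = -12943)
W = 13966/21179 ≈ 0.65943
Z - W = -12943 - 1*13966/21179 = -12943 - 13966/21179 = -274133763/21179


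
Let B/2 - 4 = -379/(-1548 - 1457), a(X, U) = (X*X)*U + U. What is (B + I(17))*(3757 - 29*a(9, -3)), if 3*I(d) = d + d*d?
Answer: 3608275428/3005 ≈ 1.2008e+6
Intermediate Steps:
a(X, U) = U + U*X² (a(X, U) = X²*U + U = U*X² + U = U + U*X²)
I(d) = d/3 + d²/3 (I(d) = (d + d*d)/3 = (d + d²)/3 = d/3 + d²/3)
B = 24798/3005 (B = 8 + 2*(-379/(-1548 - 1457)) = 8 + 2*(-379/(-3005)) = 8 + 2*(-379*(-1/3005)) = 8 + 2*(379/3005) = 8 + 758/3005 = 24798/3005 ≈ 8.2522)
(B + I(17))*(3757 - 29*a(9, -3)) = (24798/3005 + (⅓)*17*(1 + 17))*(3757 - (-87)*(1 + 9²)) = (24798/3005 + (⅓)*17*18)*(3757 - (-87)*(1 + 81)) = (24798/3005 + 102)*(3757 - (-87)*82) = 331308*(3757 - 29*(-246))/3005 = 331308*(3757 + 7134)/3005 = (331308/3005)*10891 = 3608275428/3005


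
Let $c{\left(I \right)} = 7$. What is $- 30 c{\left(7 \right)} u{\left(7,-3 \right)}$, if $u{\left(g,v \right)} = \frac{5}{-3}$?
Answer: $350$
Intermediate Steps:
$u{\left(g,v \right)} = - \frac{5}{3}$ ($u{\left(g,v \right)} = 5 \left(- \frac{1}{3}\right) = - \frac{5}{3}$)
$- 30 c{\left(7 \right)} u{\left(7,-3 \right)} = \left(-30\right) 7 \left(- \frac{5}{3}\right) = \left(-210\right) \left(- \frac{5}{3}\right) = 350$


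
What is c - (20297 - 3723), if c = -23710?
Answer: -40284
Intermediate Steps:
c - (20297 - 3723) = -23710 - (20297 - 3723) = -23710 - 1*16574 = -23710 - 16574 = -40284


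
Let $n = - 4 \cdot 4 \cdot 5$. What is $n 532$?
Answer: $-42560$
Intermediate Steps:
$n = -80$ ($n = \left(-4\right) 20 = -80$)
$n 532 = \left(-80\right) 532 = -42560$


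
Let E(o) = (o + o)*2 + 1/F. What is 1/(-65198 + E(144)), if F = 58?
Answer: -58/3748075 ≈ -1.5475e-5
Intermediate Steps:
E(o) = 1/58 + 4*o (E(o) = (o + o)*2 + 1/58 = (2*o)*2 + 1/58 = 4*o + 1/58 = 1/58 + 4*o)
1/(-65198 + E(144)) = 1/(-65198 + (1/58 + 4*144)) = 1/(-65198 + (1/58 + 576)) = 1/(-65198 + 33409/58) = 1/(-3748075/58) = -58/3748075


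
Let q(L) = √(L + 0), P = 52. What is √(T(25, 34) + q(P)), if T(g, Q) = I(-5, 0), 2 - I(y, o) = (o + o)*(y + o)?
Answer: √(2 + 2*√13) ≈ 3.0350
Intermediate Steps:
I(y, o) = 2 - 2*o*(o + y) (I(y, o) = 2 - (o + o)*(y + o) = 2 - 2*o*(o + y))
T(g, Q) = 2 (T(g, Q) = 2 - 2*0² - 2*0*(-5) = 2 - 2*0 + 0 = 2 + 0 + 0 = 2)
q(L) = √L
√(T(25, 34) + q(P)) = √(2 + √52) = √(2 + 2*√13)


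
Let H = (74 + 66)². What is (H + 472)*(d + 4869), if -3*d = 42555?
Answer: -186990752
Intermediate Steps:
d = -14185 (d = -⅓*42555 = -14185)
H = 19600 (H = 140² = 19600)
(H + 472)*(d + 4869) = (19600 + 472)*(-14185 + 4869) = 20072*(-9316) = -186990752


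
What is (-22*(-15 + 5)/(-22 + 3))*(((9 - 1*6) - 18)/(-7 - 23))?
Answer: -110/19 ≈ -5.7895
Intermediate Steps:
(-22*(-15 + 5)/(-22 + 3))*(((9 - 1*6) - 18)/(-7 - 23)) = (-(-220)/(-19))*(((9 - 6) - 18)/(-30)) = (-(-220)*(-1)/19)*((3 - 18)*(-1/30)) = (-22*10/19)*(-15*(-1/30)) = -220/19*½ = -110/19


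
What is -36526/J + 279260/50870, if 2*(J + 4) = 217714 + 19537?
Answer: 6253632494/1206855141 ≈ 5.1818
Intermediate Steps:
J = 237243/2 (J = -4 + (217714 + 19537)/2 = -4 + (½)*237251 = -4 + 237251/2 = 237243/2 ≈ 1.1862e+5)
-36526/J + 279260/50870 = -36526/237243/2 + 279260/50870 = -36526*2/237243 + 279260*(1/50870) = -73052/237243 + 27926/5087 = 6253632494/1206855141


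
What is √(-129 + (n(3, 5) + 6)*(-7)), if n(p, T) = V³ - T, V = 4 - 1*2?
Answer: 8*I*√3 ≈ 13.856*I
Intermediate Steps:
V = 2 (V = 4 - 2 = 2)
n(p, T) = 8 - T (n(p, T) = 2³ - T = 8 - T)
√(-129 + (n(3, 5) + 6)*(-7)) = √(-129 + ((8 - 1*5) + 6)*(-7)) = √(-129 + ((8 - 5) + 6)*(-7)) = √(-129 + (3 + 6)*(-7)) = √(-129 + 9*(-7)) = √(-129 - 63) = √(-192) = 8*I*√3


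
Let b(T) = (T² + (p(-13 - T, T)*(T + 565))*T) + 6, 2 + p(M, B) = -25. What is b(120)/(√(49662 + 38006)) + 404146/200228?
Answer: 202073/100114 - 1102497*√21917/21917 ≈ -7445.1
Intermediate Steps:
p(M, B) = -27 (p(M, B) = -2 - 25 = -27)
b(T) = 6 + T² + T*(-15255 - 27*T) (b(T) = (T² + (-27*(T + 565))*T) + 6 = (T² + (-27*(565 + T))*T) + 6 = (T² + (-15255 - 27*T)*T) + 6 = (T² + T*(-15255 - 27*T)) + 6 = 6 + T² + T*(-15255 - 27*T))
b(120)/(√(49662 + 38006)) + 404146/200228 = (6 - 15255*120 - 26*120²)/(√(49662 + 38006)) + 404146/200228 = (6 - 1830600 - 26*14400)/(√87668) + 404146*(1/200228) = (6 - 1830600 - 374400)/((2*√21917)) + 202073/100114 = -1102497*√21917/21917 + 202073/100114 = 202073/100114 - 1102497*√21917/21917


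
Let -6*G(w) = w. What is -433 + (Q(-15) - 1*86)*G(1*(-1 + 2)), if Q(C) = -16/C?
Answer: -18848/45 ≈ -418.84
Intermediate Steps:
G(w) = -w/6
-433 + (Q(-15) - 1*86)*G(1*(-1 + 2)) = -433 + (-16/(-15) - 1*86)*(-(-1 + 2)/6) = -433 + (-16*(-1/15) - 86)*(-1/6) = -433 + (16/15 - 86)*(-1/6*1) = -433 - 1274/15*(-1/6) = -433 + 637/45 = -18848/45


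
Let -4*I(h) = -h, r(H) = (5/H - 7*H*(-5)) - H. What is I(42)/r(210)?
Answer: 441/299881 ≈ 0.0014706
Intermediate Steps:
r(H) = 5/H + 34*H (r(H) = (5/H - (-35)*H) - H = (5/H + 35*H) - H = 5/H + 34*H)
I(h) = h/4 (I(h) = -(-1)*h/4 = h/4)
I(42)/r(210) = ((¼)*42)/(5/210 + 34*210) = 21/(2*(5*(1/210) + 7140)) = 21/(2*(1/42 + 7140)) = 21/(2*(299881/42)) = (21/2)*(42/299881) = 441/299881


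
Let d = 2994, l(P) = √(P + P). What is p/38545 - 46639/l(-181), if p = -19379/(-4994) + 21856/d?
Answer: 16716959/57632622762 + 46639*I*√362/362 ≈ 0.00029006 + 2451.3*I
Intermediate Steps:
l(P) = √2*√P (l(P) = √(2*P) = √2*√P)
p = 83584795/7476018 (p = -19379/(-4994) + 21856/2994 = -19379*(-1/4994) + 21856*(1/2994) = 19379/4994 + 10928/1497 = 83584795/7476018 ≈ 11.180)
p/38545 - 46639/l(-181) = (83584795/7476018)/38545 - 46639*(-I*√362/362) = (83584795/7476018)*(1/38545) - 46639*(-I*√362/362) = 16716959/57632622762 - 46639*(-I*√362/362) = 16716959/57632622762 - (-46639)*I*√362/362 = 16716959/57632622762 + 46639*I*√362/362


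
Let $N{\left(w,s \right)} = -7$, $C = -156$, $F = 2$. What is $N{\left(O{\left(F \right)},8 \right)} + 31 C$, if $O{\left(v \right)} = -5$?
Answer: $-4843$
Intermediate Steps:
$N{\left(O{\left(F \right)},8 \right)} + 31 C = -7 + 31 \left(-156\right) = -7 - 4836 = -4843$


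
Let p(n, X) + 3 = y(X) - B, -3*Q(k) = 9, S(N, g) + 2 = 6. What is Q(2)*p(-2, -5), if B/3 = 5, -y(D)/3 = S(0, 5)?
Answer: 90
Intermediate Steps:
S(N, g) = 4 (S(N, g) = -2 + 6 = 4)
y(D) = -12 (y(D) = -3*4 = -12)
Q(k) = -3 (Q(k) = -1/3*9 = -3)
B = 15 (B = 3*5 = 15)
p(n, X) = -30 (p(n, X) = -3 + (-12 - 1*15) = -3 + (-12 - 15) = -3 - 27 = -30)
Q(2)*p(-2, -5) = -3*(-30) = 90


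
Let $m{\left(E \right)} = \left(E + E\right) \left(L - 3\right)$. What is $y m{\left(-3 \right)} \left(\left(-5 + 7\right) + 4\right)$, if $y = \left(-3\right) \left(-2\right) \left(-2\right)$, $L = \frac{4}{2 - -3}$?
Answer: $- \frac{4752}{5} \approx -950.4$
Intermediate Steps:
$L = \frac{4}{5}$ ($L = \frac{4}{2 + 3} = \frac{4}{5} \approx 0.8$)
$m{\left(E \right)} = - \frac{22 E}{5}$ ($m{\left(E \right)} = \left(E + E\right) \left(\frac{4}{5} - 3\right) = 2 E \left(- \frac{11}{5}\right) = - \frac{22 E}{5}$)
$y = -12$ ($y = 6 \left(-2\right) = -12$)
$y m{\left(-3 \right)} \left(\left(-5 + 7\right) + 4\right) = - 12 \left(\left(- \frac{22}{5}\right) \left(-3\right)\right) \left(\left(-5 + 7\right) + 4\right) = \left(-12\right) \frac{66}{5} \left(2 + 4\right) = \left(- \frac{792}{5}\right) 6 = - \frac{4752}{5}$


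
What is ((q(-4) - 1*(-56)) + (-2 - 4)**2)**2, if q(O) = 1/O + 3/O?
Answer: 8281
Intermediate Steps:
q(O) = 4/O (q(O) = 1/O + 3/O = 4/O)
((q(-4) - 1*(-56)) + (-2 - 4)**2)**2 = ((4/(-4) - 1*(-56)) + (-2 - 4)**2)**2 = ((4*(-1/4) + 56) + (-6)**2)**2 = ((-1 + 56) + 36)**2 = (55 + 36)**2 = 91**2 = 8281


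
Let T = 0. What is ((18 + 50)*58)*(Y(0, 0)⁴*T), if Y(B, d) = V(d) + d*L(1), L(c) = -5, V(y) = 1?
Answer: 0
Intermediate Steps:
Y(B, d) = 1 - 5*d (Y(B, d) = 1 + d*(-5) = 1 - 5*d)
((18 + 50)*58)*(Y(0, 0)⁴*T) = ((18 + 50)*58)*((1 - 5*0)⁴*0) = (68*58)*((1 + 0)⁴*0) = 3944*(1⁴*0) = 3944*(1*0) = 3944*0 = 0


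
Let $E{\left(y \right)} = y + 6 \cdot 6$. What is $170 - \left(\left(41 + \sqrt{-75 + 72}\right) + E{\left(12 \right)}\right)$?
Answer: $81 - i \sqrt{3} \approx 81.0 - 1.732 i$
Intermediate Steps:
$E{\left(y \right)} = 36 + y$ ($E{\left(y \right)} = y + 36 = 36 + y$)
$170 - \left(\left(41 + \sqrt{-75 + 72}\right) + E{\left(12 \right)}\right) = 170 - \left(\left(41 + \sqrt{-75 + 72}\right) + \left(36 + 12\right)\right) = 170 - \left(\left(41 + \sqrt{-3}\right) + 48\right) = 170 - \left(\left(41 + i \sqrt{3}\right) + 48\right) = 170 - \left(89 + i \sqrt{3}\right) = 81 - i \sqrt{3}$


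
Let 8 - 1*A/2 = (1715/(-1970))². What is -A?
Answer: -1124239/77618 ≈ -14.484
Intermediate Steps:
A = 1124239/77618 (A = 16 - 2*(1715/(-1970))² = 16 - 2*(1715*(-1/1970))² = 16 - 2*(-343/394)² = 16 - 2*117649/155236 = 16 - 117649/77618 = 1124239/77618 ≈ 14.484)
-A = -1*1124239/77618 = -1124239/77618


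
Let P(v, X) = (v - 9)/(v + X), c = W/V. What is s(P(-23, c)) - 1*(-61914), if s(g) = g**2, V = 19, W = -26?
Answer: 13272811930/214369 ≈ 61916.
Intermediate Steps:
c = -26/19 ≈ -1.3684
P(v, X) = (-9 + v)/(X + v)
s(P(-23, c)) - 1*(-61914) = ((-9 - 23)/(-26/19 - 23))**2 - 1*(-61914) = (-32/(-463/19))**2 + 61914 = (-19/463*(-32))**2 + 61914 = (608/463)**2 + 61914 = 369664/214369 + 61914 = 13272811930/214369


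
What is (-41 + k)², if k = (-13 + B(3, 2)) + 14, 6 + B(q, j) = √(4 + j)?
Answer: (46 - √6)² ≈ 1896.6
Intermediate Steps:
B(q, j) = -6 + √(4 + j)
k = -5 + √6 (k = (-13 + (-6 + √(4 + 2))) + 14 = (-13 + (-6 + √6)) + 14 = (-19 + √6) + 14 = -5 + √6 ≈ -2.5505)
(-41 + k)² = (-41 + (-5 + √6))² = (-46 + √6)²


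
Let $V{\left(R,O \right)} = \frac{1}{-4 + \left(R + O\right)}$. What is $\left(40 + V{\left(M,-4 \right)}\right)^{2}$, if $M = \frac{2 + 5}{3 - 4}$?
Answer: $\frac{358801}{225} \approx 1594.7$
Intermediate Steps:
$M = -7$ ($M = \frac{7}{-1} = 7 \left(-1\right) = -7$)
$V{\left(R,O \right)} = \frac{1}{-4 + O + R}$ ($V{\left(R,O \right)} = \frac{1}{-4 + \left(O + R\right)} = \frac{1}{-4 + O + R}$)
$\left(40 + V{\left(M,-4 \right)}\right)^{2} = \left(40 + \frac{1}{-4 - 4 - 7}\right)^{2} = \left(40 + \frac{1}{-15}\right)^{2} = \left(40 - \frac{1}{15}\right)^{2} = \left(\frac{599}{15}\right)^{2} = \frac{358801}{225}$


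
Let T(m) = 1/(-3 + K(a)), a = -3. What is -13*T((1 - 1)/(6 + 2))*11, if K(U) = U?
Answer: 143/6 ≈ 23.833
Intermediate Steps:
T(m) = -⅙ (T(m) = 1/(-3 - 3) = 1/(-6) = -⅙)
-13*T((1 - 1)/(6 + 2))*11 = -13*(-⅙)*11 = (13/6)*11 = 143/6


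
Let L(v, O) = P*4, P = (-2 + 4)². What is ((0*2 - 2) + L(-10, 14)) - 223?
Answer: -209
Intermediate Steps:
P = 4 (P = 2² = 4)
L(v, O) = 16 (L(v, O) = 4*4 = 16)
((0*2 - 2) + L(-10, 14)) - 223 = ((0*2 - 2) + 16) - 223 = ((0 - 2) + 16) - 223 = (-2 + 16) - 223 = 14 - 223 = -209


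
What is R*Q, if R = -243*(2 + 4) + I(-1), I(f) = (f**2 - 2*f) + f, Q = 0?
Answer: 0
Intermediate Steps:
I(f) = f**2 - f
R = -1456 (R = -243*(2 + 4) - (-1 - 1) = -243*6 - 1*(-2) = -81*18 + 2 = -1458 + 2 = -1456)
R*Q = -1456*0 = 0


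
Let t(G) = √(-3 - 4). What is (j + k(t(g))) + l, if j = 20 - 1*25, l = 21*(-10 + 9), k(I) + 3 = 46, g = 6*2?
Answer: 17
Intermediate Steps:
g = 12
t(G) = I*√7 (t(G) = √(-7) = I*√7)
k(I) = 43 (k(I) = -3 + 46 = 43)
l = -21 (l = 21*(-1) = -21)
j = -5 (j = 20 - 25 = -5)
(j + k(t(g))) + l = (-5 + 43) - 21 = 38 - 21 = 17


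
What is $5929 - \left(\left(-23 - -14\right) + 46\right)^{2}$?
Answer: $4560$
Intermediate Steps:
$5929 - \left(\left(-23 - -14\right) + 46\right)^{2} = 5929 - \left(\left(-23 + 14\right) + 46\right)^{2} = 5929 - \left(-9 + 46\right)^{2} = 5929 - 37^{2} = 5929 - 1369 = 4560$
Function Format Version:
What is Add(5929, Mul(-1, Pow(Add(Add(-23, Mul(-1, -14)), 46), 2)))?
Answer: 4560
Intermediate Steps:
Add(5929, Mul(-1, Pow(Add(Add(-23, Mul(-1, -14)), 46), 2))) = Add(5929, Mul(-1, Pow(Add(Add(-23, 14), 46), 2))) = Add(5929, Mul(-1, Pow(Add(-9, 46), 2))) = Add(5929, Mul(-1, Pow(37, 2))) = Add(5929, Mul(-1, 1369)) = Add(5929, -1369) = 4560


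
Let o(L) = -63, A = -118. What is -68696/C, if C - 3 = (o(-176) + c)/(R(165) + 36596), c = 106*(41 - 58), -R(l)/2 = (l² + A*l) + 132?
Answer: -1430388112/60601 ≈ -23603.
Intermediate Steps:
R(l) = -264 - 2*l² + 236*l (R(l) = -2*((l² - 118*l) + 132) = -2*(132 + l² - 118*l) = -264 - 2*l² + 236*l)
c = -1802 (c = 106*(-17) = -1802)
C = 60601/20822 (C = 3 + (-63 - 1802)/((-264 - 2*165² + 236*165) + 36596) = 3 - 1865/((-264 - 2*27225 + 38940) + 36596) = 3 - 1865/((-264 - 54450 + 38940) + 36596) = 3 - 1865/(-15774 + 36596) = 3 - 1865/20822 = 60601/20822 ≈ 2.9104)
-68696/C = -68696/60601/20822 = -68696*20822/60601 = -1430388112/60601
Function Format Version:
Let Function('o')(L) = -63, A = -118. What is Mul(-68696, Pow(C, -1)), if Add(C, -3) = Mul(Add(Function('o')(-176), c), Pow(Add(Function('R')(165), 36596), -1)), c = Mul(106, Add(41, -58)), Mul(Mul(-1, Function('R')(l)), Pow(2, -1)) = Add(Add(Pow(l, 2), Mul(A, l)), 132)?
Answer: Rational(-1430388112, 60601) ≈ -23603.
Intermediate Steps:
Function('R')(l) = Add(-264, Mul(-2, Pow(l, 2)), Mul(236, l)) (Function('R')(l) = Mul(-2, Add(Add(Pow(l, 2), Mul(-118, l)), 132)) = Mul(-2, Add(132, Pow(l, 2), Mul(-118, l))) = Add(-264, Mul(-2, Pow(l, 2)), Mul(236, l)))
c = -1802 (c = Mul(106, -17) = -1802)
C = Rational(60601, 20822) (C = Add(3, Mul(Add(-63, -1802), Pow(Add(Add(-264, Mul(-2, Pow(165, 2)), Mul(236, 165)), 36596), -1))) = Add(3, Mul(-1865, Pow(Add(Add(-264, Mul(-2, 27225), 38940), 36596), -1))) = Add(3, Mul(-1865, Pow(Add(Add(-264, -54450, 38940), 36596), -1))) = Add(3, Mul(-1865, Pow(Add(-15774, 36596), -1))) = Add(3, Mul(-1865, Pow(20822, -1))) = Add(3, Mul(-1865, Rational(1, 20822))) = Add(3, Rational(-1865, 20822)) = Rational(60601, 20822) ≈ 2.9104)
Mul(-68696, Pow(C, -1)) = Mul(-68696, Pow(Rational(60601, 20822), -1)) = Mul(-68696, Rational(20822, 60601)) = Rational(-1430388112, 60601)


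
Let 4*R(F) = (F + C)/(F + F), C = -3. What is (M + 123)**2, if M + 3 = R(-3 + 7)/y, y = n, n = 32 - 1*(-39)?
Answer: 74333114881/5161984 ≈ 14400.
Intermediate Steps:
n = 71 (n = 32 + 39 = 71)
R(F) = (-3 + F)/(8*F) (R(F) = ((F - 3)/(F + F))/4 = ((-3 + F)/((2*F)))/4 = ((-3 + F)*(1/(2*F)))/4 = ((-3 + F)/(2*F))/4 = (-3 + F)/(8*F))
y = 71
M = -6815/2272 (M = -3 + ((-3 + (-3 + 7))/(8*(-3 + 7)))/71 = -3 + ((1/8)*(-3 + 4)/4)*(1/71) = -3 + ((1/8)*(1/4)*1)*(1/71) = -3 + (1/32)*(1/71) = -3 + 1/2272 = -6815/2272 ≈ -2.9996)
(M + 123)**2 = (-6815/2272 + 123)**2 = (272641/2272)**2 = 74333114881/5161984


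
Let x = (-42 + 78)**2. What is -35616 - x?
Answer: -36912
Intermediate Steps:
x = 1296 (x = 36**2 = 1296)
-35616 - x = -35616 - 1*1296 = -35616 - 1296 = -36912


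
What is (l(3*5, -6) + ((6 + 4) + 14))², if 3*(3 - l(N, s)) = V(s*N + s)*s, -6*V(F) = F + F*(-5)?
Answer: 10201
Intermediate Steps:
V(F) = 2*F/3 (V(F) = -(F + F*(-5))/6 = -(F - 5*F)/6 = -(-2)*F/3 = 2*F/3)
l(N, s) = 3 - s*(2*s/3 + 2*N*s/3)/3 (l(N, s) = 3 - 2*(s*N + s)/3*s/3 = 3 - 2*(N*s + s)/3*s/3 = 3 - 2*(s + N*s)/3*s/3 = 3 - (2*s/3 + 2*N*s/3)*s/3 = 3 - s*(2*s/3 + 2*N*s/3)/3)
(l(3*5, -6) + ((6 + 4) + 14))² = ((3 - 2/9*(-6)²*(1 + 3*5)) + ((6 + 4) + 14))² = ((3 - 2/9*36*(1 + 15)) + (10 + 14))² = ((3 - 2/9*36*16) + 24)² = ((3 - 128) + 24)² = (-125 + 24)² = (-101)² = 10201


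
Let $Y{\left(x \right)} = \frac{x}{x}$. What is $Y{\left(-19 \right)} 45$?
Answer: $45$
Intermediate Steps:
$Y{\left(x \right)} = 1$
$Y{\left(-19 \right)} 45 = 1 \cdot 45 = 45$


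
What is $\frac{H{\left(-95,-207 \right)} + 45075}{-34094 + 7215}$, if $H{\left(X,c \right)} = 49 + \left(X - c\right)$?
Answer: $- \frac{45236}{26879} \approx -1.6829$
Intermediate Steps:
$H{\left(X,c \right)} = 49 + X - c$
$\frac{H{\left(-95,-207 \right)} + 45075}{-34094 + 7215} = \frac{\left(49 - 95 - -207\right) + 45075}{-34094 + 7215} = \frac{\left(49 - 95 + 207\right) + 45075}{-26879} = \left(161 + 45075\right) \left(- \frac{1}{26879}\right) = 45236 \left(- \frac{1}{26879}\right) = - \frac{45236}{26879}$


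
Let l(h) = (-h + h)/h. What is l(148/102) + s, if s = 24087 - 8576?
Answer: 15511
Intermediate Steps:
l(h) = 0 (l(h) = 0/h = 0)
s = 15511
l(148/102) + s = 0 + 15511 = 15511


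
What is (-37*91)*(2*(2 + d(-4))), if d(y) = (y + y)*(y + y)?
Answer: -444444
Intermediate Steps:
d(y) = 4*y**2 (d(y) = (2*y)*(2*y) = 4*y**2)
(-37*91)*(2*(2 + d(-4))) = (-37*91)*(2*(2 + 4*(-4)**2)) = -6734*(2 + 4*16) = -6734*(2 + 64) = -6734*66 = -3367*132 = -444444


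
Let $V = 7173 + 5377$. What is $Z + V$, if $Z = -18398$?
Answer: $-5848$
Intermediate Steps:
$V = 12550$
$Z + V = -18398 + 12550 = -5848$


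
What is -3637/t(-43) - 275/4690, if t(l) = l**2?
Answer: -3513201/1734362 ≈ -2.0256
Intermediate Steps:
-3637/t(-43) - 275/4690 = -3637/((-43)**2) - 275/4690 = -3637/1849 - 275*1/4690 = -3637*1/1849 - 55/938 = -3637/1849 - 55/938 = -3513201/1734362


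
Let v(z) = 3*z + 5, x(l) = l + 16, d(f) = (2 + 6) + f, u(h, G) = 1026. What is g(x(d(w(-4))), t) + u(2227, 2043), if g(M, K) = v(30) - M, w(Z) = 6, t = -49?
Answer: 1091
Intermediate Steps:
d(f) = 8 + f
x(l) = 16 + l
v(z) = 5 + 3*z
g(M, K) = 95 - M (g(M, K) = (5 + 3*30) - M = (5 + 90) - M = 95 - M)
g(x(d(w(-4))), t) + u(2227, 2043) = (95 - (16 + (8 + 6))) + 1026 = (95 - (16 + 14)) + 1026 = (95 - 1*30) + 1026 = (95 - 30) + 1026 = 65 + 1026 = 1091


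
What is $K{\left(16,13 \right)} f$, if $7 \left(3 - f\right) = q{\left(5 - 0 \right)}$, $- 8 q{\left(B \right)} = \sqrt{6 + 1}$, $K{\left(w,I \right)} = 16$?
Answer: $48 + \frac{2 \sqrt{7}}{7} \approx 48.756$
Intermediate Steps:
$q{\left(B \right)} = - \frac{\sqrt{7}}{8}$ ($q{\left(B \right)} = - \frac{\sqrt{6 + 1}}{8} = - \frac{\sqrt{7}}{8}$)
$f = 3 + \frac{\sqrt{7}}{56}$ ($f = 3 - \frac{\left(- \frac{1}{8}\right) \sqrt{7}}{7} = 3 + \frac{\sqrt{7}}{56} \approx 3.0472$)
$K{\left(16,13 \right)} f = 16 \left(3 + \frac{\sqrt{7}}{56}\right) = 48 + \frac{2 \sqrt{7}}{7}$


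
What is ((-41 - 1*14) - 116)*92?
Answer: -15732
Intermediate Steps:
((-41 - 1*14) - 116)*92 = ((-41 - 14) - 116)*92 = (-55 - 116)*92 = -171*92 = -15732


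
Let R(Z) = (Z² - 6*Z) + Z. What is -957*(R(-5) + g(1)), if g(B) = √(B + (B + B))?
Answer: -47850 - 957*√3 ≈ -49508.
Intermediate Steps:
R(Z) = Z² - 5*Z
g(B) = √3*√B (g(B) = √(B + 2*B) = √(3*B) = √3*√B)
-957*(R(-5) + g(1)) = -957*(-5*(-5 - 5) + √3*√1) = -957*(-5*(-10) + √3*1) = -957*(50 + √3) = -47850 - 957*√3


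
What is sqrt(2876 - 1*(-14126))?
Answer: sqrt(17002) ≈ 130.39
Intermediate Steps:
sqrt(2876 - 1*(-14126)) = sqrt(2876 + 14126) = sqrt(17002)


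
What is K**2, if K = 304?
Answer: 92416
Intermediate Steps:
K**2 = 304**2 = 92416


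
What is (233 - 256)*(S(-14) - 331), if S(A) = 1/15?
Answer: 114172/15 ≈ 7611.5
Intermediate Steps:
S(A) = 1/15
(233 - 256)*(S(-14) - 331) = (233 - 256)*(1/15 - 331) = -23*(-4964/15) = 114172/15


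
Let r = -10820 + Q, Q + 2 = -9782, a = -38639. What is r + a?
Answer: -59243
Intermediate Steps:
Q = -9784 (Q = -2 - 9782 = -9784)
r = -20604 (r = -10820 - 9784 = -20604)
r + a = -20604 - 38639 = -59243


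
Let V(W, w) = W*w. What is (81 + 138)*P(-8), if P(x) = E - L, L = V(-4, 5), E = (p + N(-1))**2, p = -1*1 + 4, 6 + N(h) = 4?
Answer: 4599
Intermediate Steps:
N(h) = -2 (N(h) = -6 + 4 = -2)
p = 3 (p = -1 + 4 = 3)
E = 1 (E = (3 - 2)**2 = 1**2 = 1)
L = -20 (L = -4*5 = -20)
P(x) = 21 (P(x) = 1 - 1*(-20) = 1 + 20 = 21)
(81 + 138)*P(-8) = (81 + 138)*21 = 219*21 = 4599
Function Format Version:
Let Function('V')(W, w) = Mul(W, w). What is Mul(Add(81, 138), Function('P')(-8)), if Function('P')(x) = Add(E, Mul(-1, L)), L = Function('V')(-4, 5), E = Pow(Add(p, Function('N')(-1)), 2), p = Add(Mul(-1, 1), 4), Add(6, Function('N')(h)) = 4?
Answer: 4599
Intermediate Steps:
Function('N')(h) = -2 (Function('N')(h) = Add(-6, 4) = -2)
p = 3 (p = Add(-1, 4) = 3)
E = 1 (E = Pow(Add(3, -2), 2) = Pow(1, 2) = 1)
L = -20 (L = Mul(-4, 5) = -20)
Function('P')(x) = 21 (Function('P')(x) = Add(1, Mul(-1, -20)) = Add(1, 20) = 21)
Mul(Add(81, 138), Function('P')(-8)) = Mul(Add(81, 138), 21) = Mul(219, 21) = 4599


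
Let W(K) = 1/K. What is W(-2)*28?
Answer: -14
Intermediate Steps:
W(K) = 1/K
W(-2)*28 = 28/(-2) = -1/2*28 = -14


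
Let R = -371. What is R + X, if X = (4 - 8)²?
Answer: -355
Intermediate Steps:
X = 16 (X = (-4)² = 16)
R + X = -371 + 16 = -355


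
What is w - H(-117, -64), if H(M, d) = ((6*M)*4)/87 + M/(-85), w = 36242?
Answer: 89412697/2465 ≈ 36273.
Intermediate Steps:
H(M, d) = 651*M/2465 (H(M, d) = (24*M)*(1/87) + M*(-1/85) = 8*M/29 - M/85 = 651*M/2465)
w - H(-117, -64) = 36242 - 651*(-117)/2465 = 36242 - 1*(-76167/2465) = 36242 + 76167/2465 = 89412697/2465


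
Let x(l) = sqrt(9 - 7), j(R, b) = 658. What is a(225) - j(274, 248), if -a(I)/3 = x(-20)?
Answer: -658 - 3*sqrt(2) ≈ -662.24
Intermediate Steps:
x(l) = sqrt(2)
a(I) = -3*sqrt(2)
a(225) - j(274, 248) = -3*sqrt(2) - 1*658 = -3*sqrt(2) - 658 = -658 - 3*sqrt(2)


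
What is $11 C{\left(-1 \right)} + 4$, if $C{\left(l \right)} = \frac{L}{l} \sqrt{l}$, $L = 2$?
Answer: $4 - 22 i \approx 4.0 - 22.0 i$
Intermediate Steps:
$C{\left(l \right)} = \frac{2}{\sqrt{l}}$ ($C{\left(l \right)} = \frac{2}{l} \sqrt{l} = \frac{2}{\sqrt{l}}$)
$11 C{\left(-1 \right)} + 4 = 11 \frac{2}{i} + 4 = 11 \cdot 2 \left(- i\right) + 4 = 11 \left(- 2 i\right) + 4 = - 22 i + 4 = 4 - 22 i$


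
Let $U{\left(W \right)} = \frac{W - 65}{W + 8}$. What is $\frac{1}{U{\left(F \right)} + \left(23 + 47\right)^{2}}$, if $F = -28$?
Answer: $\frac{20}{98093} \approx 0.00020389$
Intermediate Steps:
$U{\left(W \right)} = \frac{-65 + W}{8 + W}$
$\frac{1}{U{\left(F \right)} + \left(23 + 47\right)^{2}} = \frac{1}{\frac{-65 - 28}{8 - 28} + \left(23 + 47\right)^{2}} = \frac{1}{\frac{1}{-20} \left(-93\right) + 70^{2}} = \frac{1}{\left(- \frac{1}{20}\right) \left(-93\right) + 4900} = \frac{1}{\frac{93}{20} + 4900} = \frac{1}{\frac{98093}{20}} = \frac{20}{98093}$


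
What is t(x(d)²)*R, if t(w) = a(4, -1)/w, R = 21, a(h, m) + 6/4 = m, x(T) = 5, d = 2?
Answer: -21/10 ≈ -2.1000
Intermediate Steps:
a(h, m) = -3/2 + m
t(w) = -5/(2*w) (t(w) = (-3/2 - 1)/w = -5/(2*w))
t(x(d)²)*R = -5/(2*(5²))*21 = -5/2/25*21 = -5/2*1/25*21 = -⅒*21 = -21/10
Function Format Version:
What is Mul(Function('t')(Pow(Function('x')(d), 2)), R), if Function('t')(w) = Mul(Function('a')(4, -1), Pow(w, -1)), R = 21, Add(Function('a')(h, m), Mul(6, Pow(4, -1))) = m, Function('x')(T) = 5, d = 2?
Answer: Rational(-21, 10) ≈ -2.1000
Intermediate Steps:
Function('a')(h, m) = Add(Rational(-3, 2), m)
Function('t')(w) = Mul(Rational(-5, 2), Pow(w, -1)) (Function('t')(w) = Mul(Add(Rational(-3, 2), -1), Pow(w, -1)) = Mul(Rational(-5, 2), Pow(w, -1)))
Mul(Function('t')(Pow(Function('x')(d), 2)), R) = Mul(Mul(Rational(-5, 2), Pow(Pow(5, 2), -1)), 21) = Mul(Mul(Rational(-5, 2), Pow(25, -1)), 21) = Mul(Mul(Rational(-5, 2), Rational(1, 25)), 21) = Mul(Rational(-1, 10), 21) = Rational(-21, 10)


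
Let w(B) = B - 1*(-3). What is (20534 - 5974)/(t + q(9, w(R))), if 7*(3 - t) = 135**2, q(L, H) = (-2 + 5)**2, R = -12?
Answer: -101920/18141 ≈ -5.6182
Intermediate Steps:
w(B) = 3 + B (w(B) = B + 3 = 3 + B)
q(L, H) = 9 (q(L, H) = 3**2 = 9)
t = -18204/7 (t = 3 - 1/7*135**2 = 3 - 1/7*18225 = 3 - 18225/7 = -18204/7 ≈ -2600.6)
(20534 - 5974)/(t + q(9, w(R))) = (20534 - 5974)/(-18204/7 + 9) = 14560/(-18141/7) = 14560*(-7/18141) = -101920/18141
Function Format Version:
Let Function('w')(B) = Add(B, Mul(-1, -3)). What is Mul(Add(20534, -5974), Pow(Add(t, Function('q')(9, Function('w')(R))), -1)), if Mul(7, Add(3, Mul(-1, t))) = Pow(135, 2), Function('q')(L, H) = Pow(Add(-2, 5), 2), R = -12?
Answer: Rational(-101920, 18141) ≈ -5.6182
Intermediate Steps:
Function('w')(B) = Add(3, B) (Function('w')(B) = Add(B, 3) = Add(3, B))
Function('q')(L, H) = 9 (Function('q')(L, H) = Pow(3, 2) = 9)
t = Rational(-18204, 7) (t = Add(3, Mul(Rational(-1, 7), Pow(135, 2))) = Add(3, Mul(Rational(-1, 7), 18225)) = Add(3, Rational(-18225, 7)) = Rational(-18204, 7) ≈ -2600.6)
Mul(Add(20534, -5974), Pow(Add(t, Function('q')(9, Function('w')(R))), -1)) = Mul(Add(20534, -5974), Pow(Add(Rational(-18204, 7), 9), -1)) = Mul(14560, Pow(Rational(-18141, 7), -1)) = Mul(14560, Rational(-7, 18141)) = Rational(-101920, 18141)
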